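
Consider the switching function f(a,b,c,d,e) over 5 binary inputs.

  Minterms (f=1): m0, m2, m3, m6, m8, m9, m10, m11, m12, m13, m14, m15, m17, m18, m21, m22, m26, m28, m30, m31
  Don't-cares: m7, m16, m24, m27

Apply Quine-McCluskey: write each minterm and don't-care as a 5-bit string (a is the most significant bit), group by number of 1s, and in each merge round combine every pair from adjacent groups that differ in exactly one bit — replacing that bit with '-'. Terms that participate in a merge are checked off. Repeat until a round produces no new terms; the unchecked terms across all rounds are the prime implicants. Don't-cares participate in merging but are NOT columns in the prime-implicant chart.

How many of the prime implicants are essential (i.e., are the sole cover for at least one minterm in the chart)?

Round 0: 00000✓ 00010✓ 00011✓ 00110✓ 00111✓ 01000✓ 01001✓ 01010✓ 01011✓ 01100✓ 01101✓ 01110✓ 01111✓ 10000✓ 10001✓ 10010✓ 10101✓ 10110✓ 11000✓ 11010✓ 11011✓ 11100✓ 11110✓ 11111✓
Round 1: -0000✓ -0010✓ -0110✓ -1000✓ -1010✓ -1011✓ -1100✓ -1110✓ -1111✓ 0-000✓ 0-010✓ 0-011✓ 0-110✓ 0-111✓ 00-10✓ 00-11✓ 000-0✓ 0001-✓ 0011-✓ 01-00✓ 01-01✓ 01-10✓ 01-11✓ 010-0✓ 010-1✓ 0100-✓ 0101-✓ 011-0✓ 011-1✓ 0110-✓ 0111-✓ 1-000✓ 1-010✓ 1-110✓ 10-01 10-10✓ 100-0✓ 1000- 11-00✓ 11-10✓ 11-11✓ 110-0✓ 1101-✓ 111-0✓ 1111-✓
Round 2: --000✓ --010✓ --110✓ -0-10✓ -00-0✓ -1-00✓ -1-10✓ -1-11✓ -10-0✓ -101-✓ -11-0✓ -111-✓ 0--10✓ 0--11✓ 0-0-0✓ 0-01-✓ 0-11-✓ 00-1-✓ 01--0✓ 01--1✓ 01-0-✓ 01-1-✓ 010--✓ 011--✓ 1--10✓ 1-0-0✓ 11--0✓ 11-1-✓
Round 3: ---10 --0-0 -1--0 -1-1- 0--1- 01---
PIs = {---10, --0-0, -1--0, -1-1-, 0--1-, 01---, 10-01, 1000-}
Coverage chart:
  m0: --0-0 ←essential
  m2: ---10,--0-0,0--1-
  m3: 0--1- ←essential
  m6: ---10,0--1-
  m8: --0-0,-1--0,01---
  m9: 01--- ←essential
  m10: ---10,--0-0,-1--0,-1-1-,0--1-,01---
  m11: -1-1-,0--1-,01---
  m12: -1--0,01---
  m13: 01--- ←essential
  m14: ---10,-1--0,-1-1-,0--1-,01---
  m15: -1-1-,0--1-,01---
  m17: 10-01,1000-
  m18: ---10,--0-0
  m21: 10-01 ←essential
  m22: ---10 ←essential
  m26: ---10,--0-0,-1--0,-1-1-
  m28: -1--0 ←essential
  m30: ---10,-1--0,-1-1-
  m31: -1-1- ←essential
Essential: ---10, --0-0, -1--0, -1-1-, 0--1-, 01---, 10-01

7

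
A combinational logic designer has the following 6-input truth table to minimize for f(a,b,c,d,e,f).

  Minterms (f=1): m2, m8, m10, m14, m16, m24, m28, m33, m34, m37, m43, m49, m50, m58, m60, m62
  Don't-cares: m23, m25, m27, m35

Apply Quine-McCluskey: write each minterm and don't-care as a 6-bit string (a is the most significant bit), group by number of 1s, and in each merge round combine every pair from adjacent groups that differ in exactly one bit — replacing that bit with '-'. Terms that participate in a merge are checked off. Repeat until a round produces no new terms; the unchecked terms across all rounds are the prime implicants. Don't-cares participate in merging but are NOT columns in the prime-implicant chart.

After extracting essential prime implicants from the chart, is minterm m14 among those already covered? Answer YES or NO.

YES

Round 0: 000010✓ 001000✓ 001010✓ 001110✓ 010000✓ 010111 011000✓ 011001✓ 011011✓ 011100✓ 100001✓ 100010✓ 100011✓ 100101✓ 101011✓ 110001✓ 110010✓ 111010✓ 111100✓ 111110✓
Round 1: -00010 -11100 0-1000 00-010 001-10 0010-0 01-000 011-00 0110-1 01100- 1-0001 1-0010 10-011 100-01 1000-1 10001- 11-010 111-10 1111-0
PIs = {-00010, -11100, 0-1000, 00-010, 001-10, 0010-0, 01-000, 010111, 011-00, 0110-1, 01100-, 1-0001, 1-0010, 10-011, 100-01, 1000-1, 10001-, 11-010, 111-10, 1111-0}
Coverage chart:
  m2: -00010,00-010
  m8: 0-1000,0010-0
  m10: 00-010,001-10,0010-0
  m14: 001-10 ←essential
  m16: 01-000 ←essential
  m24: 0-1000,01-000,011-00,01100-
  m28: -11100,011-00
  m33: 1-0001,100-01,1000-1
  m34: -00010,1-0010,10001-
  m37: 100-01 ←essential
  m43: 10-011 ←essential
  m49: 1-0001 ←essential
  m50: 1-0010,11-010
  m58: 11-010,111-10
  m60: -11100,1111-0
  m62: 111-10,1111-0
Essential: 001-10, 01-000, 1-0001, 10-011, 100-01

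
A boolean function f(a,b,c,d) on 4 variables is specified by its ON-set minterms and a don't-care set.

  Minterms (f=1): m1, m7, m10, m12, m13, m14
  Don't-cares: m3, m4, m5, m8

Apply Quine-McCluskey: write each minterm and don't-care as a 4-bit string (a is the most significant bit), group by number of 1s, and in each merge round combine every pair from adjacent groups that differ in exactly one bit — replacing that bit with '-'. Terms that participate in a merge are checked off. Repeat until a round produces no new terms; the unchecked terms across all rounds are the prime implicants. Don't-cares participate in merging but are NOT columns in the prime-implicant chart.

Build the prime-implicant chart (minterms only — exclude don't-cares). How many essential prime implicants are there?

3

size-2^0 implicants → 0001(✓)  0011(✓)  0100(✓)  0101(✓)  0111(✓)  1000(✓)  1010(✓)  1100(✓)  1101(✓)  1110(✓)
size-2^1 implicants → -100(✓)  -101(✓)  0-01(✓)  0-11(✓)  00-1(✓)  01-1(✓)  010-(✓)  1-00(✓)  1-10(✓)  10-0(✓)  11-0(✓)  110-(✓)
size-2^2 implicants → -10-  0--1  1--0
Unchecked terms (primes): -10-, 0--1, 1--0
Minterm coverage:
  m1 ⊆ 0--1 [E]
  m7 ⊆ 0--1 [E]
  m10 ⊆ 1--0 [E]
  m12 ⊆ -10-,1--0
  m13 ⊆ -10- [E]
  m14 ⊆ 1--0 [E]
E = {-10-, 0--1, 1--0}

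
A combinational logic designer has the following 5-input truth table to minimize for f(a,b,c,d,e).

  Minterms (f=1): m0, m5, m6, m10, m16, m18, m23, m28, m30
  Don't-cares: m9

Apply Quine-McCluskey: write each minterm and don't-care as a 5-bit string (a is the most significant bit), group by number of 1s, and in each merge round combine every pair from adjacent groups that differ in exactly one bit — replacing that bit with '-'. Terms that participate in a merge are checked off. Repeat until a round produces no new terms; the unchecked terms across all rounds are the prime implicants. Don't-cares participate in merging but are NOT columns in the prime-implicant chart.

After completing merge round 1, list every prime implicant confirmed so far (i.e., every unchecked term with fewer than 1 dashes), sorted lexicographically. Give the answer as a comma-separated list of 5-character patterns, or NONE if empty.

00101, 00110, 01001, 01010, 10111

size-2^0 implicants → 00000(✓)  00101  00110  01001  01010  10000(✓)  10010(✓)  10111  11100(✓)  11110(✓)
size-2^1 implicants → -0000  100-0  111-0
Unchecked terms (primes): -0000, 00101, 00110, 01001, 01010, 100-0, 10111, 111-0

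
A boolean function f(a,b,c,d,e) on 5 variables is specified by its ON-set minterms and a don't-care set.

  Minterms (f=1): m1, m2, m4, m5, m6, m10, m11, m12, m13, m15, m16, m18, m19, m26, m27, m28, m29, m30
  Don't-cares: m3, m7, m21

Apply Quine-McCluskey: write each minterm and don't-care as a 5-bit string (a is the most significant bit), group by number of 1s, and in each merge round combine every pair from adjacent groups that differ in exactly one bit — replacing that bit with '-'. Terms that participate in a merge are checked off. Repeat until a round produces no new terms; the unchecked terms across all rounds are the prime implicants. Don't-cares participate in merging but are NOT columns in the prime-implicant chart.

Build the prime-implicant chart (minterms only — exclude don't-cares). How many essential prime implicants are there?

[col 0] 00001*, 00010*, 00011*, 00100*, 00101*, 00110*, 00111*, 01010*, 01011*, 01100*, 01101*, 01111*, 10000*, 10010*, 10011*, 10101*, 11010*, 11011*, 11100*, 11101*, 11110*
[col 1] -0010*, -0011*, -0101*, -1010*, -1011*, -1100*, -1101*, 0-010*, 0-011*, 0-100*, 0-101*, 0-111*, 00-01*, 00-10*, 00-11*, 000-1*, 0001-*, 001-0*, 001-1*, 0010-*, 0011-*, 01-11*, 0101-*, 011-1*, 0110-*, 1-010*, 1-011*, 1-101*, 100-0, 1001-*, 11-10, 1101-*, 111-0, 1110-*
[col 2] --010*, --011*, --101, -001-*, -101-*, -110-, 0--11, 0-01-*, 0-1-1, 0-10-, 00--1, 00-1-, 001--, 1-01-*
[col 3] --01-
Prime implicants: --01-, --101, -110-, 0--11, 0-1-1, 0-10-, 00--1, 00-1-, 001--, 100-0, 11-10, 111-0
PI chart (minterm → PIs covering it):
  1 | 00--1  (sole → essential)
  2 | --01-,00-1-
  4 | 0-10-,001--
  5 | --101,0-1-1,0-10-,00--1,001--
  6 | 00-1-,001--
  10 | --01-  (sole → essential)
  11 | --01-,0--11
  12 | -110-,0-10-
  13 | --101,-110-,0-1-1,0-10-
  15 | 0--11,0-1-1
  16 | 100-0  (sole → essential)
  18 | --01-,100-0
  19 | --01-  (sole → essential)
  26 | --01-,11-10
  27 | --01-  (sole → essential)
  28 | -110-,111-0
  29 | --101,-110-
  30 | 11-10,111-0
Essential prime implicants: --01-, 00--1, 100-0

3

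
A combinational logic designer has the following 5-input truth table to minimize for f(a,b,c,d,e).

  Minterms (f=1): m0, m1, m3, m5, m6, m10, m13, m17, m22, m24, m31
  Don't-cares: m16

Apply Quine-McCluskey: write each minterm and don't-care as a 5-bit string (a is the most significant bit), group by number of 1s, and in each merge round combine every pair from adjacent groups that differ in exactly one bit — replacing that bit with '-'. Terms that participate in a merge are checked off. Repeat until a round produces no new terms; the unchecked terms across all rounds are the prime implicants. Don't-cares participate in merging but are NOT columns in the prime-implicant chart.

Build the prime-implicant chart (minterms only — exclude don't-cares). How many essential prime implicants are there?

7

[col 0] 00000*, 00001*, 00011*, 00101*, 00110*, 01010, 01101*, 10000*, 10001*, 10110*, 11000*, 11111
[col 1] -0000*, -0001*, -0110, 0-101, 00-01, 000-1, 0000-*, 1-000, 1000-*
[col 2] -000-
Prime implicants: -000-, -0110, 0-101, 00-01, 000-1, 01010, 1-000, 11111
PI chart (minterm → PIs covering it):
  0 | -000-  (sole → essential)
  1 | -000-,00-01,000-1
  3 | 000-1  (sole → essential)
  5 | 0-101,00-01
  6 | -0110  (sole → essential)
  10 | 01010  (sole → essential)
  13 | 0-101  (sole → essential)
  17 | -000-  (sole → essential)
  22 | -0110  (sole → essential)
  24 | 1-000  (sole → essential)
  31 | 11111  (sole → essential)
Essential prime implicants: -000-, -0110, 0-101, 000-1, 01010, 1-000, 11111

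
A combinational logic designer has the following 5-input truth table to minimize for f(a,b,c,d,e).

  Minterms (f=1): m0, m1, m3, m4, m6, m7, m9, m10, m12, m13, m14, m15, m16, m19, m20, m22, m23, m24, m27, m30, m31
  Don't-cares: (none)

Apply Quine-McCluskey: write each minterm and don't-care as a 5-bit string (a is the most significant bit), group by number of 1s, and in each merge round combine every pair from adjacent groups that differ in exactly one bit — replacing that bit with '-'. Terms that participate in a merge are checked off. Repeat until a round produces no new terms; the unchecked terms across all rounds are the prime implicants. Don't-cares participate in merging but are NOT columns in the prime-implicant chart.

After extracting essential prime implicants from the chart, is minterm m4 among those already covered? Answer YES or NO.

[col 0] 00000*, 00001*, 00011*, 00100*, 00110*, 00111*, 01001*, 01010*, 01100*, 01101*, 01110*, 01111*, 10000*, 10011*, 10100*, 10110*, 10111*, 11000*, 11011*, 11110*, 11111*
[col 1] -0000*, -0011*, -0100*, -0110*, -0111*, -1110*, -1111*, 0-001, 0-100*, 0-110*, 0-111*, 00-00*, 00-11*, 000-1, 0000-, 001-0*, 0011-*, 01-01, 01-10, 011-0*, 011-1*, 0110-*, 0111-*, 1-000, 1-011*, 1-110*, 1-111*, 10-00*, 10-11*, 101-0*, 1011-*, 11-11*, 1111-*
[col 2] --110*, --111*, -0-00, -0-11, -01-0, -011-*, -111-*, 0-1-0, 0-11-*, 011--, 1--11, 1-11-*
[col 3] --11-
Prime implicants: --11-, -0-00, -0-11, -01-0, 0-001, 0-1-0, 000-1, 0000-, 01-01, 01-10, 011--, 1--11, 1-000
PI chart (minterm → PIs covering it):
  0 | -0-00,0000-
  1 | 0-001,000-1,0000-
  3 | -0-11,000-1
  4 | -0-00,-01-0,0-1-0
  6 | --11-,-01-0,0-1-0
  7 | --11-,-0-11
  9 | 0-001,01-01
  10 | 01-10  (sole → essential)
  12 | 0-1-0,011--
  13 | 01-01,011--
  14 | --11-,0-1-0,01-10,011--
  15 | --11-,011--
  16 | -0-00,1-000
  19 | -0-11,1--11
  20 | -0-00,-01-0
  22 | --11-,-01-0
  23 | --11-,-0-11,1--11
  24 | 1-000  (sole → essential)
  27 | 1--11  (sole → essential)
  30 | --11-  (sole → essential)
  31 | --11-,1--11
Essential prime implicants: --11-, 01-10, 1--11, 1-000

NO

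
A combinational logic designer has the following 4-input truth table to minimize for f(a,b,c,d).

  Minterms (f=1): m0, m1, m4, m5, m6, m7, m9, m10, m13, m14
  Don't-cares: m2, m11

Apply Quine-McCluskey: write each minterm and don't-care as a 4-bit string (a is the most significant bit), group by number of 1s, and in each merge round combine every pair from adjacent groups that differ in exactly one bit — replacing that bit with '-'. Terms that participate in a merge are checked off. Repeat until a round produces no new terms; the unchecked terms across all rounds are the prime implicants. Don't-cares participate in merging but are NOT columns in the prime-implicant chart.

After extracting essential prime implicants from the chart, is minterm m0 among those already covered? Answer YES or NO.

[col 0] 0000*, 0001*, 0010*, 0100*, 0101*, 0110*, 0111*, 1001*, 1010*, 1011*, 1101*, 1110*
[col 1] -001*, -010*, -101*, -110*, 0-00*, 0-01*, 0-10*, 00-0*, 000-*, 01-0*, 01-1*, 010-*, 011-*, 1-01*, 1-10*, 10-1, 101-
[col 2] --01, --10, 0--0, 0-0-, 01--
Prime implicants: --01, --10, 0--0, 0-0-, 01--, 10-1, 101-
PI chart (minterm → PIs covering it):
  0 | 0--0,0-0-
  1 | --01,0-0-
  4 | 0--0,0-0-,01--
  5 | --01,0-0-,01--
  6 | --10,0--0,01--
  7 | 01--  (sole → essential)
  9 | --01,10-1
  10 | --10,101-
  13 | --01  (sole → essential)
  14 | --10  (sole → essential)
Essential prime implicants: --01, --10, 01--

NO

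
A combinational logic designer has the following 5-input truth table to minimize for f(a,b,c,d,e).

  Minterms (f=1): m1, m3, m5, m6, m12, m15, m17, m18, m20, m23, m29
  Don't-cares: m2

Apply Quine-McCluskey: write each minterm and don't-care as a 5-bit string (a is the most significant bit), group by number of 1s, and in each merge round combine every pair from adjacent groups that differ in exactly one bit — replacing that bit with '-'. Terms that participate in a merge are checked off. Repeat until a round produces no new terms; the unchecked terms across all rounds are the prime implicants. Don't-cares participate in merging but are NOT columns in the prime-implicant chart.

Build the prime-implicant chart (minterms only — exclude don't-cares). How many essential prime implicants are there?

Round 0: 00001✓ 00010✓ 00011✓ 00101✓ 00110✓ 01100 01111 10001✓ 10010✓ 10100 10111 11101
Round 1: -0001 -0010 00-01 00-10 000-1 0001-
PIs = {-0001, -0010, 00-01, 00-10, 000-1, 0001-, 01100, 01111, 10100, 10111, 11101}
Coverage chart:
  m1: -0001,00-01,000-1
  m3: 000-1,0001-
  m5: 00-01 ←essential
  m6: 00-10 ←essential
  m12: 01100 ←essential
  m15: 01111 ←essential
  m17: -0001 ←essential
  m18: -0010 ←essential
  m20: 10100 ←essential
  m23: 10111 ←essential
  m29: 11101 ←essential
Essential: -0001, -0010, 00-01, 00-10, 01100, 01111, 10100, 10111, 11101

9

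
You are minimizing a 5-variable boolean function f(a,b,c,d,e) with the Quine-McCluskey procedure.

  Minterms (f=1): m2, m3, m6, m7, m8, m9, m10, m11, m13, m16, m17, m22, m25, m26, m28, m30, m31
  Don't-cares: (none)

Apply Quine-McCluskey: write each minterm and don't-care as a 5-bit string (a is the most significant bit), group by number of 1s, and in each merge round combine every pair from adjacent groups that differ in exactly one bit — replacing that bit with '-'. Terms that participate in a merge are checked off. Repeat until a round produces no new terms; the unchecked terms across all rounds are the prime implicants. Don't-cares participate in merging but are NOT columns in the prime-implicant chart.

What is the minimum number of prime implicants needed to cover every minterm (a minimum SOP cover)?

[col 0] 00010*, 00011*, 00110*, 00111*, 01000*, 01001*, 01010*, 01011*, 01101*, 10000*, 10001*, 10110*, 11001*, 11010*, 11100*, 11110*, 11111*
[col 1] -0110, -1001, -1010, 0-010*, 0-011*, 00-10*, 00-11*, 0001-*, 0011-*, 01-01, 010-0*, 010-1*, 0100-*, 0101-*, 1-001, 1-110, 1000-, 11-10, 111-0, 1111-
[col 2] 0-01-, 00-1-, 010--
Prime implicants: -0110, -1001, -1010, 0-01-, 00-1-, 01-01, 010--, 1-001, 1-110, 1000-, 11-10, 111-0, 1111-
PI chart (minterm → PIs covering it):
  2 | 0-01-,00-1-
  3 | 0-01-,00-1-
  6 | -0110,00-1-
  7 | 00-1-  (sole → essential)
  8 | 010--  (sole → essential)
  9 | -1001,01-01,010--
  10 | -1010,0-01-,010--
  11 | 0-01-,010--
  13 | 01-01  (sole → essential)
  16 | 1000-  (sole → essential)
  17 | 1-001,1000-
  22 | -0110,1-110
  25 | -1001,1-001
  26 | -1010,11-10
  28 | 111-0  (sole → essential)
  30 | 1-110,11-10,111-0,1111-
  31 | 1111-  (sole → essential)
Essential prime implicants: 00-1-, 01-01, 010--, 1000-, 111-0, 1111-
Petrick residual → -0110, -1001, -1010
Minimum SOP uses 9 PIs: b'cde' + bc'd'e + bc'de' + a'b'd + a'bd'e + a'bc' + ab'c'd' + abce' + abcd

9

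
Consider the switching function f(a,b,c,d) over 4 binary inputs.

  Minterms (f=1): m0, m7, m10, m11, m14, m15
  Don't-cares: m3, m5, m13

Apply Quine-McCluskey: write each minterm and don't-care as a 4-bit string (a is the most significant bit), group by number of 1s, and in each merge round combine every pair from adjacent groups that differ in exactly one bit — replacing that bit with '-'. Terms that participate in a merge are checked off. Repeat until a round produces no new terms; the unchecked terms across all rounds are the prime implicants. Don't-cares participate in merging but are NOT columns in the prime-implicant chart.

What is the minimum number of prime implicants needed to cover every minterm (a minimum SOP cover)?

size-2^0 implicants → 0000  0011(✓)  0101(✓)  0111(✓)  1010(✓)  1011(✓)  1101(✓)  1110(✓)  1111(✓)
size-2^1 implicants → -011(✓)  -101(✓)  -111(✓)  0-11(✓)  01-1(✓)  1-10(✓)  1-11(✓)  101-(✓)  11-1(✓)  111-(✓)
size-2^2 implicants → --11  -1-1  1-1-
Unchecked terms (primes): --11, -1-1, 0000, 1-1-
Minterm coverage:
  m0 ⊆ 0000 [E]
  m7 ⊆ --11,-1-1
  m10 ⊆ 1-1- [E]
  m11 ⊆ --11,1-1-
  m14 ⊆ 1-1- [E]
  m15 ⊆ --11,-1-1,1-1-
E = {0000, 1-1-}
Petrick residual → --11
Cover = cd + a'b'c'd' + ac  |cover|=3

3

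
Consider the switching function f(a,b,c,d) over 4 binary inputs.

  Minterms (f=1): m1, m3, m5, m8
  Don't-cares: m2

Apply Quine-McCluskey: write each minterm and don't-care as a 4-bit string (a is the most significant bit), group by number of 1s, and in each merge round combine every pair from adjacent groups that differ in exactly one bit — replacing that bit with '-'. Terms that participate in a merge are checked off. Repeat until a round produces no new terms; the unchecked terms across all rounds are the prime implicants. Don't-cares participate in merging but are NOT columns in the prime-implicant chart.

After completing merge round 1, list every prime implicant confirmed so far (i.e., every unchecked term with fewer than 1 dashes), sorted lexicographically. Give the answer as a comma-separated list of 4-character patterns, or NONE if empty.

1000

[col 0] 0001*, 0010*, 0011*, 0101*, 1000
[col 1] 0-01, 00-1, 001-
Prime implicants: 0-01, 00-1, 001-, 1000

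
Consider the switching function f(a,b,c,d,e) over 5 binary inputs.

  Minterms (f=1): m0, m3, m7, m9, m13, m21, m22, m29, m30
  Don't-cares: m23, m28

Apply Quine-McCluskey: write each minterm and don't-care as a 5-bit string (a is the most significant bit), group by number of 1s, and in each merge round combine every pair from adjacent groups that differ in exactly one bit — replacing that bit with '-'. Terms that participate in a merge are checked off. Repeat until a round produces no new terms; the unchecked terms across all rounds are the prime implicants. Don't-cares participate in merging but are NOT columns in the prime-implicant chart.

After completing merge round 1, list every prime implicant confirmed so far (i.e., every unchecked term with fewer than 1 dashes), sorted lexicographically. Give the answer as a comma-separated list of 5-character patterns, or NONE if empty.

[col 0] 00000, 00011*, 00111*, 01001*, 01101*, 10101*, 10110*, 10111*, 11100*, 11101*, 11110*
[col 1] -0111, -1101, 00-11, 01-01, 1-101, 1-110, 101-1, 1011-, 111-0, 1110-
Prime implicants: -0111, -1101, 00-11, 00000, 01-01, 1-101, 1-110, 101-1, 1011-, 111-0, 1110-

00000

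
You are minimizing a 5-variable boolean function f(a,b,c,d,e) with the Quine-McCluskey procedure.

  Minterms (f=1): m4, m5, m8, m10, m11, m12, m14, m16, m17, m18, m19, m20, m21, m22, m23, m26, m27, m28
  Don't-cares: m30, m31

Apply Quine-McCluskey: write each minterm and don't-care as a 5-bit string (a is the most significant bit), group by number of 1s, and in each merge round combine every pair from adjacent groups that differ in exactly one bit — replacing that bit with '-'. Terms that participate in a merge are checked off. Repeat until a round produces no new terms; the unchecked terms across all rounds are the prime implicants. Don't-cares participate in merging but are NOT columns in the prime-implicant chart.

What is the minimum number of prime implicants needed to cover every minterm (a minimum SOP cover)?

Round 0: 00100✓ 00101✓ 01000✓ 01010✓ 01011✓ 01100✓ 01110✓ 10000✓ 10001✓ 10010✓ 10011✓ 10100✓ 10101✓ 10110✓ 10111✓ 11010✓ 11011✓ 11100✓ 11110✓ 11111✓
Round 1: -0100✓ -0101✓ -1010✓ -1011✓ -1100✓ -1110✓ 0-100✓ 0010-✓ 01-00✓ 01-10✓ 010-0✓ 0101-✓ 011-0✓ 1-010✓ 1-011✓ 1-100✓ 1-110✓ 1-111✓ 10-00✓ 10-01✓ 10-10✓ 10-11✓ 100-0✓ 100-1✓ 1000-✓ 1001-✓ 101-0✓ 101-1✓ 1010-✓ 1011-✓ 11-10✓ 11-11✓ 1101-✓ 111-0✓ 1111-✓
Round 2: --100 -010- -1-10 -101- -11-0 01--0 1--10✓ 1--11✓ 1-01-✓ 1-1-0 1-11-✓ 10--0✓ 10--1✓ 10-0-✓ 10-1-✓ 100--✓ 101--✓ 11-1-✓
Round 3: 1--1- 10---
PIs = {--100, -010-, -1-10, -101-, -11-0, 01--0, 1--1-, 1-1-0, 10---}
Coverage chart:
  m4: --100,-010-
  m5: -010- ←essential
  m8: 01--0 ←essential
  m10: -1-10,-101-,01--0
  m11: -101- ←essential
  m12: --100,-11-0,01--0
  m14: -1-10,-11-0,01--0
  m16: 10--- ←essential
  m17: 10--- ←essential
  m18: 1--1-,10---
  m19: 1--1-,10---
  m20: --100,-010-,1-1-0,10---
  m21: -010-,10---
  m22: 1--1-,1-1-0,10---
  m23: 1--1-,10---
  m26: -1-10,-101-,1--1-
  m27: -101-,1--1-
  m28: --100,-11-0,1-1-0
Essential: -010-, -101-, 01--0, 10---
Petrick residual → --100
Min cover (5 terms): cd'e' + b'cd' + bc'd + a'be' + ab'

5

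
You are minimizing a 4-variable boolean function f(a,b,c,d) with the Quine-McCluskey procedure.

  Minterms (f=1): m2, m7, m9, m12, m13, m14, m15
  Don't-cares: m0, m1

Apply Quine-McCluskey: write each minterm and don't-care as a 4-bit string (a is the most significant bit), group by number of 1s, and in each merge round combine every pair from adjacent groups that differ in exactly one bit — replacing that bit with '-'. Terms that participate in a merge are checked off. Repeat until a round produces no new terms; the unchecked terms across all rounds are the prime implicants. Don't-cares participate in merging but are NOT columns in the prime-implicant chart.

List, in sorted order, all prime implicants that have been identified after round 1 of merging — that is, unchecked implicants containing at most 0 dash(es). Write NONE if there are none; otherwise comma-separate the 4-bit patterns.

size-2^0 implicants → 0000(✓)  0001(✓)  0010(✓)  0111(✓)  1001(✓)  1100(✓)  1101(✓)  1110(✓)  1111(✓)
size-2^1 implicants → -001  -111  00-0  000-  1-01  11-0(✓)  11-1(✓)  110-(✓)  111-(✓)
size-2^2 implicants → 11--
Unchecked terms (primes): -001, -111, 00-0, 000-, 1-01, 11--

NONE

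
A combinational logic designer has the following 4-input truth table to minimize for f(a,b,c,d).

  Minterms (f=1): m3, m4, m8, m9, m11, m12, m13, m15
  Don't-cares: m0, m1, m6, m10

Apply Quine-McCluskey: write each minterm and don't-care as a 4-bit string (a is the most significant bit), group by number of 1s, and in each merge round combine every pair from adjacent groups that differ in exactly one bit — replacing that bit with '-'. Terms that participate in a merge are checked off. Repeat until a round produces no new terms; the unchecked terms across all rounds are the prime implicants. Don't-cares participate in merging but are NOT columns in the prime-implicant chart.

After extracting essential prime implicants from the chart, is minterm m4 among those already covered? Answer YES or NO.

NO

size-2^0 implicants → 0000(✓)  0001(✓)  0011(✓)  0100(✓)  0110(✓)  1000(✓)  1001(✓)  1010(✓)  1011(✓)  1100(✓)  1101(✓)  1111(✓)
size-2^1 implicants → -000(✓)  -001(✓)  -011(✓)  -100(✓)  0-00(✓)  00-1(✓)  000-(✓)  01-0  1-00(✓)  1-01(✓)  1-11(✓)  10-0(✓)  10-1(✓)  100-(✓)  101-(✓)  11-1(✓)  110-(✓)
size-2^2 implicants → --00  -0-1  -00-  1--1  1-0-  10--
Unchecked terms (primes): --00, -0-1, -00-, 01-0, 1--1, 1-0-, 10--
Minterm coverage:
  m3 ⊆ -0-1 [E]
  m4 ⊆ --00,01-0
  m8 ⊆ --00,-00-,1-0-,10--
  m9 ⊆ -0-1,-00-,1--1,1-0-,10--
  m11 ⊆ -0-1,1--1,10--
  m12 ⊆ --00,1-0-
  m13 ⊆ 1--1,1-0-
  m15 ⊆ 1--1 [E]
E = {-0-1, 1--1}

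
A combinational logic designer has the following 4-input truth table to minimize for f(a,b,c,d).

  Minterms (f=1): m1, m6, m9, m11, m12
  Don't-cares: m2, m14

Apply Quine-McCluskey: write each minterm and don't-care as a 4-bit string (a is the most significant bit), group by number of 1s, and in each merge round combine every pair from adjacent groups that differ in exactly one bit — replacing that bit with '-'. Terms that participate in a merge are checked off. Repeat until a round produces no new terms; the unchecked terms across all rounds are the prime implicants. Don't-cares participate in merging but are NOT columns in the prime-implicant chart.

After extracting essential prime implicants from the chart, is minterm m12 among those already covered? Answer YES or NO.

Round 0: 0001✓ 0010✓ 0110✓ 1001✓ 1011✓ 1100✓ 1110✓
Round 1: -001 -110 0-10 10-1 11-0
PIs = {-001, -110, 0-10, 10-1, 11-0}
Coverage chart:
  m1: -001 ←essential
  m6: -110,0-10
  m9: -001,10-1
  m11: 10-1 ←essential
  m12: 11-0 ←essential
Essential: -001, 10-1, 11-0

YES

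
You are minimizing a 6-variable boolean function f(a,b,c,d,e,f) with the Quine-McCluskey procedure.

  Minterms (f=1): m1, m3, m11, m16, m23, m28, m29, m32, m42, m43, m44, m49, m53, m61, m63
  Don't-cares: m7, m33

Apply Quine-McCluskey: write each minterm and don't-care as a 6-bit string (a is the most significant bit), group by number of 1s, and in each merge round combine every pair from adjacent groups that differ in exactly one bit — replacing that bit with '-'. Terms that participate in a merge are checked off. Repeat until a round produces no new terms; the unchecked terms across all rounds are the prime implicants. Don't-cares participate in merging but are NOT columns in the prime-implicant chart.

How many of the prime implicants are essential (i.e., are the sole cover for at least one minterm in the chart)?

Round 0: 000001✓ 000011✓ 000111✓ 001011✓ 010000 010111✓ 011100✓ 011101✓ 100000✓ 100001✓ 101010✓ 101011✓ 101100 110001✓ 110101✓ 111101✓ 111111✓
Round 1: -00001 -01011 -11101 0-0111 00-011 000-11 0000-1 01110- 1-0001 10000- 10101- 11-101 110-01 1111-1
PIs = {-00001, -01011, -11101, 0-0111, 00-011, 000-11, 0000-1, 010000, 01110-, 1-0001, 10000-, 10101-, 101100, 11-101, 110-01, 1111-1}
Coverage chart:
  m1: -00001,0000-1
  m3: 00-011,000-11,0000-1
  m11: -01011,00-011
  m16: 010000 ←essential
  m23: 0-0111 ←essential
  m28: 01110- ←essential
  m29: -11101,01110-
  m32: 10000- ←essential
  m42: 10101- ←essential
  m43: -01011,10101-
  m44: 101100 ←essential
  m49: 1-0001,110-01
  m53: 11-101,110-01
  m61: -11101,11-101,1111-1
  m63: 1111-1 ←essential
Essential: 0-0111, 010000, 01110-, 10000-, 10101-, 101100, 1111-1

7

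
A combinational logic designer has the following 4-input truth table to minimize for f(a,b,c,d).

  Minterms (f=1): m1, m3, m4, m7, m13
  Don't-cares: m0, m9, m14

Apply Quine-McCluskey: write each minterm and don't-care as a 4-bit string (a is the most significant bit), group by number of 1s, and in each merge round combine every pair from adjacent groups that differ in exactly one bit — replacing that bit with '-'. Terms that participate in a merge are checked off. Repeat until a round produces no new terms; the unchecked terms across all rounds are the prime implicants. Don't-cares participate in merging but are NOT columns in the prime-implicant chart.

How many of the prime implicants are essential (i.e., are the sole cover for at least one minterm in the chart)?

3

size-2^0 implicants → 0000(✓)  0001(✓)  0011(✓)  0100(✓)  0111(✓)  1001(✓)  1101(✓)  1110
size-2^1 implicants → -001  0-00  0-11  00-1  000-  1-01
Unchecked terms (primes): -001, 0-00, 0-11, 00-1, 000-, 1-01, 1110
Minterm coverage:
  m1 ⊆ -001,00-1,000-
  m3 ⊆ 0-11,00-1
  m4 ⊆ 0-00 [E]
  m7 ⊆ 0-11 [E]
  m13 ⊆ 1-01 [E]
E = {0-00, 0-11, 1-01}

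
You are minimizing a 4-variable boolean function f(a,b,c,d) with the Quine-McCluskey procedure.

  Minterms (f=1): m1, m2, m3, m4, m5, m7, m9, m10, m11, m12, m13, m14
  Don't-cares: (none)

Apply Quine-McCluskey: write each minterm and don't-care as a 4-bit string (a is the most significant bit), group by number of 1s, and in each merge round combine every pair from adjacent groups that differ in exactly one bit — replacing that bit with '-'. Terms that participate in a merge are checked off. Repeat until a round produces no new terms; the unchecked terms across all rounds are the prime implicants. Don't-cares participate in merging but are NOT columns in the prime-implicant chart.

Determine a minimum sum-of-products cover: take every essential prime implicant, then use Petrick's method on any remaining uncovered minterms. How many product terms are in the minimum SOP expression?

5

[col 0] 0001*, 0010*, 0011*, 0100*, 0101*, 0111*, 1001*, 1010*, 1011*, 1100*, 1101*, 1110*
[col 1] -001*, -010*, -011*, -100*, -101*, 0-01*, 0-11*, 00-1*, 001-*, 01-1*, 010-*, 1-01*, 1-10, 10-1*, 101-*, 11-0, 110-*
[col 2] --01, -0-1, -01-, -10-, 0--1
Prime implicants: --01, -0-1, -01-, -10-, 0--1, 1-10, 11-0
PI chart (minterm → PIs covering it):
  1 | --01,-0-1,0--1
  2 | -01-  (sole → essential)
  3 | -0-1,-01-,0--1
  4 | -10-  (sole → essential)
  5 | --01,-10-,0--1
  7 | 0--1  (sole → essential)
  9 | --01,-0-1
  10 | -01-,1-10
  11 | -0-1,-01-
  12 | -10-,11-0
  13 | --01,-10-
  14 | 1-10,11-0
Essential prime implicants: -01-, -10-, 0--1
Petrick residual → --01, 1-10
Minimum SOP uses 5 PIs: c'd + b'c + bc' + a'd + acd'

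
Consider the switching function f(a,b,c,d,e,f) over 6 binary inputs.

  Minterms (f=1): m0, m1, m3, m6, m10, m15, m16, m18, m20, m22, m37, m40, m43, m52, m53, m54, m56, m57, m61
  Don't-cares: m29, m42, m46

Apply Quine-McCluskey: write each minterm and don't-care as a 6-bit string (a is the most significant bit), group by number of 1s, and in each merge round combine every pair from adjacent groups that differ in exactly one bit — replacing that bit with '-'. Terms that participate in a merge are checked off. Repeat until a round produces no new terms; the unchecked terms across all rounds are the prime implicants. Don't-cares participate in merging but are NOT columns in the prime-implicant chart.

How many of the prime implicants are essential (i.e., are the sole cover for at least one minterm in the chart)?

8

[col 0] 000000*, 000001*, 000011*, 000110*, 001010*, 001111, 010000*, 010010*, 010100*, 010110*, 011101*, 100101*, 101000*, 101010*, 101011*, 101110*, 110100*, 110101*, 110110*, 111000*, 111001*, 111101*
[col 1] -01010, -10100*, -10110*, -11101, 0-0000, 0-0110, 0000-1, 00000-, 010-00*, 010-10*, 0100-0*, 0101-0*, 1-0101, 1-1000, 101-10, 1010-0, 10101-, 11-101, 1101-0*, 11010-, 111-01, 11100-
[col 2] -101-0, 010--0
Prime implicants: -01010, -101-0, -11101, 0-0000, 0-0110, 0000-1, 00000-, 001111, 010--0, 1-0101, 1-1000, 101-10, 1010-0, 10101-, 11-101, 11010-, 111-01, 11100-
PI chart (minterm → PIs covering it):
  0 | 0-0000,00000-
  1 | 0000-1,00000-
  3 | 0000-1  (sole → essential)
  6 | 0-0110  (sole → essential)
  10 | -01010  (sole → essential)
  15 | 001111  (sole → essential)
  16 | 0-0000,010--0
  18 | 010--0  (sole → essential)
  20 | -101-0,010--0
  22 | -101-0,0-0110,010--0
  37 | 1-0101  (sole → essential)
  40 | 1-1000,1010-0
  43 | 10101-  (sole → essential)
  52 | -101-0,11010-
  53 | 1-0101,11-101,11010-
  54 | -101-0  (sole → essential)
  56 | 1-1000,11100-
  57 | 111-01,11100-
  61 | -11101,11-101,111-01
Essential prime implicants: -01010, -101-0, 0-0110, 0000-1, 001111, 010--0, 1-0101, 10101-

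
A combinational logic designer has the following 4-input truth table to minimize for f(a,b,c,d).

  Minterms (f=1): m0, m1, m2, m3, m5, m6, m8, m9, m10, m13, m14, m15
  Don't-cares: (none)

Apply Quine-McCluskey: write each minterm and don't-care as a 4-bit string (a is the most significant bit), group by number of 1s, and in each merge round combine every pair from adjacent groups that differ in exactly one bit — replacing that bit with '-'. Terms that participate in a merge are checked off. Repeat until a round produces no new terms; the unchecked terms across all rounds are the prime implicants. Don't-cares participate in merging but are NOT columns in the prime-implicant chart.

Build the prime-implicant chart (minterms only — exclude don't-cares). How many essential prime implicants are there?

3

Round 0: 0000✓ 0001✓ 0010✓ 0011✓ 0101✓ 0110✓ 1000✓ 1001✓ 1010✓ 1101✓ 1110✓ 1111✓
Round 1: -000✓ -001✓ -010✓ -101✓ -110✓ 0-01✓ 0-10✓ 00-0✓ 00-1✓ 000-✓ 001-✓ 1-01✓ 1-10✓ 10-0✓ 100-✓ 11-1 111-
Round 2: --01 --10 -0-0 -00- 00--
PIs = {--01, --10, -0-0, -00-, 00--, 11-1, 111-}
Coverage chart:
  m0: -0-0,-00-,00--
  m1: --01,-00-,00--
  m2: --10,-0-0,00--
  m3: 00-- ←essential
  m5: --01 ←essential
  m6: --10 ←essential
  m8: -0-0,-00-
  m9: --01,-00-
  m10: --10,-0-0
  m13: --01,11-1
  m14: --10,111-
  m15: 11-1,111-
Essential: --01, --10, 00--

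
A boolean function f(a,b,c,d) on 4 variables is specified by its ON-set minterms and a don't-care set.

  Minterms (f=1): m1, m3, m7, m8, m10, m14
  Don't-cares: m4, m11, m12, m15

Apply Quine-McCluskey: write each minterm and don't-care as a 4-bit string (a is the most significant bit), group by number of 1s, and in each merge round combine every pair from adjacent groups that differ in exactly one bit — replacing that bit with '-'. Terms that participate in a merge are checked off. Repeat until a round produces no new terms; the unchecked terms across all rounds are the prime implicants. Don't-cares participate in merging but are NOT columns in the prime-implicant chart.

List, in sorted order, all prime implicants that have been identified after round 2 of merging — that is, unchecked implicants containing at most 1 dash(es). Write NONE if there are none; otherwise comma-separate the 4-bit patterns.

-100, 00-1

Round 0: 0001✓ 0011✓ 0100✓ 0111✓ 1000✓ 1010✓ 1011✓ 1100✓ 1110✓ 1111✓
Round 1: -011✓ -100 -111✓ 0-11✓ 00-1 1-00✓ 1-10✓ 1-11✓ 10-0✓ 101-✓ 11-0✓ 111-✓
Round 2: --11 1--0 1-1-
PIs = {--11, -100, 00-1, 1--0, 1-1-}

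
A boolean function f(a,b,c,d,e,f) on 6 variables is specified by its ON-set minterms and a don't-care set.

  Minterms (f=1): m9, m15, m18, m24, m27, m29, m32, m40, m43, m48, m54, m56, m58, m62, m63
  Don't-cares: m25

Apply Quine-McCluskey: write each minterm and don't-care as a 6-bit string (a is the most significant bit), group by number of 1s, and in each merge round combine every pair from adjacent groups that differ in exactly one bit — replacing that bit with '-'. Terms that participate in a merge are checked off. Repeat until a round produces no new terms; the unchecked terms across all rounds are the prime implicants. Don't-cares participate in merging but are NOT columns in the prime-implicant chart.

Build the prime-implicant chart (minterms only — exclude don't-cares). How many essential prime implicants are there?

9

[col 0] 001001*, 001111, 010010, 011000*, 011001*, 011011*, 011101*, 100000*, 101000*, 101011, 110000*, 110110*, 111000*, 111010*, 111110*, 111111*
[col 1] -11000, 0-1001, 011-01, 0110-1, 01100-, 1-0000*, 1-1000*, 10-000*, 11-000*, 11-110, 111-10, 1110-0, 11111-
[col 2] 1--000
Prime implicants: -11000, 0-1001, 001111, 010010, 011-01, 0110-1, 01100-, 1--000, 101011, 11-110, 111-10, 1110-0, 11111-
PI chart (minterm → PIs covering it):
  9 | 0-1001  (sole → essential)
  15 | 001111  (sole → essential)
  18 | 010010  (sole → essential)
  24 | -11000,01100-
  27 | 0110-1  (sole → essential)
  29 | 011-01  (sole → essential)
  32 | 1--000  (sole → essential)
  40 | 1--000  (sole → essential)
  43 | 101011  (sole → essential)
  48 | 1--000  (sole → essential)
  54 | 11-110  (sole → essential)
  56 | -11000,1--000,1110-0
  58 | 111-10,1110-0
  62 | 11-110,111-10,11111-
  63 | 11111-  (sole → essential)
Essential prime implicants: 0-1001, 001111, 010010, 011-01, 0110-1, 1--000, 101011, 11-110, 11111-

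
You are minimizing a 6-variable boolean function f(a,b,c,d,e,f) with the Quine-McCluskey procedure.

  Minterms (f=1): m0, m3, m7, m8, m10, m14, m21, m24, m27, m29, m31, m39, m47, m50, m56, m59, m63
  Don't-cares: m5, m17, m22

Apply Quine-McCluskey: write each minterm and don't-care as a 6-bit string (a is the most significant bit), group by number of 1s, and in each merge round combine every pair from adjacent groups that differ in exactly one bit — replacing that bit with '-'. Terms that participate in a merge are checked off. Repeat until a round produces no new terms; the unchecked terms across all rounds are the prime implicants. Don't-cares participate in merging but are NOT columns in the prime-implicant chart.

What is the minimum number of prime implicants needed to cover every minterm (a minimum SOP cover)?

size-2^0 implicants → 000000(✓)  000011(✓)  000101(✓)  000111(✓)  001000(✓)  001010(✓)  001110(✓)  010001(✓)  010101(✓)  010110  011000(✓)  011011(✓)  011101(✓)  011111(✓)  100111(✓)  101111(✓)  110010  111000(✓)  111011(✓)  111111(✓)
size-2^1 implicants → -00111  -11000  -11011(✓)  -11111(✓)  0-0101  0-1000  00-000  000-11  0001-1  001-10  0010-0  01-101  010-01  011-11(✓)  0111-1  1-1111  10-111  111-11(✓)
size-2^2 implicants → -11-11
Unchecked terms (primes): -00111, -11-11, -11000, 0-0101, 0-1000, 00-000, 000-11, 0001-1, 001-10, 0010-0, 01-101, 010-01, 010110, 0111-1, 1-1111, 10-111, 110010
Minterm coverage:
  m0 ⊆ 00-000 [E]
  m3 ⊆ 000-11 [E]
  m7 ⊆ -00111,000-11,0001-1
  m8 ⊆ 0-1000,00-000,0010-0
  m10 ⊆ 001-10,0010-0
  m14 ⊆ 001-10 [E]
  m21 ⊆ 0-0101,01-101,010-01
  m24 ⊆ -11000,0-1000
  m27 ⊆ -11-11 [E]
  m29 ⊆ 01-101,0111-1
  m31 ⊆ -11-11,0111-1
  m39 ⊆ -00111,10-111
  m47 ⊆ 1-1111,10-111
  m50 ⊆ 110010 [E]
  m56 ⊆ -11000 [E]
  m59 ⊆ -11-11 [E]
  m63 ⊆ -11-11,1-1111
E = {-11-11, -11000, 00-000, 000-11, 001-10, 110010}
Petrick residual → 01-101, 10-111
Cover = bcef + bcd'e'f' + a'b'd'e'f' + a'b'c'ef + a'b'cef' + a'bde'f + ab'def + abc'd'ef'  |cover|=8

8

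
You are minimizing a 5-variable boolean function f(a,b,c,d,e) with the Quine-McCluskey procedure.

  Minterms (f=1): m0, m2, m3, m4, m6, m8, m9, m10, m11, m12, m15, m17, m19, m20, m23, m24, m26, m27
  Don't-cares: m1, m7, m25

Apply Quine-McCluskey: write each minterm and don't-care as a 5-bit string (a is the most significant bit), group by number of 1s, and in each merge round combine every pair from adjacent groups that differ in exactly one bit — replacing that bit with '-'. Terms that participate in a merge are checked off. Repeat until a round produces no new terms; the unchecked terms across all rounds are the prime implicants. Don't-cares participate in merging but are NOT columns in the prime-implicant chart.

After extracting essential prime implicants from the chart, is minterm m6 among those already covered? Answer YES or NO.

NO

size-2^0 implicants → 00000(✓)  00001(✓)  00010(✓)  00011(✓)  00100(✓)  00110(✓)  00111(✓)  01000(✓)  01001(✓)  01010(✓)  01011(✓)  01100(✓)  01111(✓)  10001(✓)  10011(✓)  10100(✓)  10111(✓)  11000(✓)  11001(✓)  11010(✓)  11011(✓)
size-2^1 implicants → -0001(✓)  -0011(✓)  -0100  -0111(✓)  -1000(✓)  -1001(✓)  -1010(✓)  -1011(✓)  0-000(✓)  0-001(✓)  0-010(✓)  0-011(✓)  0-100(✓)  0-111(✓)  00-00(✓)  00-10(✓)  00-11(✓)  000-0(✓)  000-1(✓)  0000-(✓)  0001-(✓)  001-0(✓)  0011-(✓)  01-00(✓)  01-11(✓)  010-0(✓)  010-1(✓)  0100-(✓)  0101-(✓)  1-001(✓)  1-011(✓)  10-11(✓)  100-1(✓)  110-0(✓)  110-1(✓)  1100-(✓)  1101-(✓)
size-2^2 implicants → --001(✓)  --011(✓)  -0-11  -00-1(✓)  -10-0(✓)  -10-1(✓)  -100-(✓)  -101-(✓)  0--00  0--11  0-0-0(✓)  0-0-1(✓)  0-00-(✓)  0-01-(✓)  00--0  00-1-  000--(✓)  010--(✓)  1-0-1(✓)  110--(✓)
size-2^3 implicants → --0-1  -10--  0-0--
Unchecked terms (primes): --0-1, -0-11, -0100, -10--, 0--00, 0--11, 0-0--, 00--0, 00-1-
Minterm coverage:
  m0 ⊆ 0--00,0-0--,00--0
  m2 ⊆ 0-0--,00--0,00-1-
  m3 ⊆ --0-1,-0-11,0--11,0-0--,00-1-
  m4 ⊆ -0100,0--00,00--0
  m6 ⊆ 00--0,00-1-
  m8 ⊆ -10--,0--00,0-0--
  m9 ⊆ --0-1,-10--,0-0--
  m10 ⊆ -10--,0-0--
  m11 ⊆ --0-1,-10--,0--11,0-0--
  m12 ⊆ 0--00 [E]
  m15 ⊆ 0--11 [E]
  m17 ⊆ --0-1 [E]
  m19 ⊆ --0-1,-0-11
  m20 ⊆ -0100 [E]
  m23 ⊆ -0-11 [E]
  m24 ⊆ -10-- [E]
  m26 ⊆ -10-- [E]
  m27 ⊆ --0-1,-10--
E = {--0-1, -0-11, -0100, -10--, 0--00, 0--11}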